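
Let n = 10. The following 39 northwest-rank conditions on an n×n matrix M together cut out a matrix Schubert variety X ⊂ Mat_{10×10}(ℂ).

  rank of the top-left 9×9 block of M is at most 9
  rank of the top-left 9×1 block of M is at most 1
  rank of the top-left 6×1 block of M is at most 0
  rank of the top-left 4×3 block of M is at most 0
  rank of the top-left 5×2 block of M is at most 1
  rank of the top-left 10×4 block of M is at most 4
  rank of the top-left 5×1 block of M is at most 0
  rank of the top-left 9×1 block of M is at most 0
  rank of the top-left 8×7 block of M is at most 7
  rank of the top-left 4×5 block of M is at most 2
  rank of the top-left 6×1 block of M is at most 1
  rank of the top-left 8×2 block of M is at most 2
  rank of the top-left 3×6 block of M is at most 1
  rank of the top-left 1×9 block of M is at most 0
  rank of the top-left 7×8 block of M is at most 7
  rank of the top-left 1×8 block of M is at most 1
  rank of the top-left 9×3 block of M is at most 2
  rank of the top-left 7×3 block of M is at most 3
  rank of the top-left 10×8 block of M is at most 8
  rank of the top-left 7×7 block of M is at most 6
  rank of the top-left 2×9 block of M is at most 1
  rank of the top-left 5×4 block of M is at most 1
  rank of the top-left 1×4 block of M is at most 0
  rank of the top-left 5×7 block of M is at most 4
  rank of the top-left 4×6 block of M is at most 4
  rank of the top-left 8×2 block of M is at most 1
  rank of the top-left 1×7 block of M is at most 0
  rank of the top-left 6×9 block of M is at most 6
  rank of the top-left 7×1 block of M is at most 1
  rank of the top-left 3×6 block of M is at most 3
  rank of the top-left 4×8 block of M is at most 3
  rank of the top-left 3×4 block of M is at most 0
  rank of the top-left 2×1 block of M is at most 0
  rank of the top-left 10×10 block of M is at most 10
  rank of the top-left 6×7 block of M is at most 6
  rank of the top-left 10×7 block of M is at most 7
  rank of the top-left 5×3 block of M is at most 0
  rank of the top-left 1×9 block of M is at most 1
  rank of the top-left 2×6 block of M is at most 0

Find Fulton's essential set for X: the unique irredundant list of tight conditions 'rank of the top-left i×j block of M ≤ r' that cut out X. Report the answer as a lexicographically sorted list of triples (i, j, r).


Rank table r_w(10×10) implied by the 39 constraints:

  row 1: 0 0 0 0 0 0 0 0 0 1
  row 2: 0 0 0 0 0 0 1 1 1 2
  row 3: 0 0 0 0 1 1 2 2 2 3
  row 4: 0 0 0 1 2 2 3 3 3 4
  row 5: 0 0 0 1 2 3 4 4 4 5
  row 6: 0 1 1 2 3 4 5 5 5 6
  row 7: 0 1 2 3 4 5 6 6 6 7
  row 8: 0 1 2 3 4 5 6 7 7 8
  row 9: 0 1 2 3 4 5 6 7 8 9
  row 10: 1 2 3 4 5 6 7 8 9 10

second differences of R give the permutation w = (10, 7, 5, 4, 6, 2, 3, 8, 9, 1).

5 SE-corners of the 29-cell Rothe diagram give Ess(w):

[(1, 9, 0), (2, 6, 0), (3, 4, 0), (5, 3, 0), (9, 1, 0)]


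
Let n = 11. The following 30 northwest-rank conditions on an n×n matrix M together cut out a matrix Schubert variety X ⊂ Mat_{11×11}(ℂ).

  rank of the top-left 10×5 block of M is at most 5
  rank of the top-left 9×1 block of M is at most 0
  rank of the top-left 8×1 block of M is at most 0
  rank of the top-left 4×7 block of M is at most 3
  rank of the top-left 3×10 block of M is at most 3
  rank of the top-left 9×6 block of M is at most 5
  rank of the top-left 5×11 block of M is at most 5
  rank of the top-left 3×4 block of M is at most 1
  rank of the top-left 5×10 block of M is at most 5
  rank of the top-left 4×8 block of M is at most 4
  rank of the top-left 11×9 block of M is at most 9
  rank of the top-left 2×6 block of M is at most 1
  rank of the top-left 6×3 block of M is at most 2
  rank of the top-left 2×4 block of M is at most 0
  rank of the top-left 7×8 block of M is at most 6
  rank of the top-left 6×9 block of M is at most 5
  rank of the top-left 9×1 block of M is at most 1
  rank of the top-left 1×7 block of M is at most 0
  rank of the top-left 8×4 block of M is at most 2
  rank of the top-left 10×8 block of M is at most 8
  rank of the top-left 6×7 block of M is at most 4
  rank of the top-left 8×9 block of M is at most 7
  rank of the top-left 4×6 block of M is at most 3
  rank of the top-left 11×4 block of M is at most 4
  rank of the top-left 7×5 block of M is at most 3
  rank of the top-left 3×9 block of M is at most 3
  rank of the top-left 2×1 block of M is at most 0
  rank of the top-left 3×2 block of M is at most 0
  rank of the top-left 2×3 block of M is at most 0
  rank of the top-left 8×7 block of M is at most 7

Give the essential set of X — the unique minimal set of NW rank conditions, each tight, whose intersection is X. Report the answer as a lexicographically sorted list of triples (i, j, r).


Rank table r_w(11×11) implied by the 30 constraints:

  row 1: 0 | 0 | 0 | 0 | 0 | 0 | 0 | 1 | 1 | 1 | 1
  row 2: 0 | 0 | 0 | 0 | 1 | 1 | 1 | 2 | 2 | 2 | 2
  row 3: 0 | 0 | 1 | 1 | 2 | 2 | 2 | 3 | 3 | 3 | 3
  row 4: 0 | 1 | 2 | 2 | 3 | 3 | 3 | 4 | 4 | 4 | 4
  row 5: 0 | 1 | 2 | 2 | 3 | 4 | 4 | 5 | 5 | 5 | 5
  row 6: 0 | 1 | 2 | 2 | 3 | 4 | 4 | 5 | 5 | 6 | 6
  row 7: 0 | 1 | 2 | 2 | 3 | 4 | 5 | 6 | 6 | 7 | 7
  row 8: 0 | 1 | 2 | 2 | 3 | 4 | 5 | 6 | 7 | 8 | 8
  row 9: 0 | 1 | 2 | 3 | 4 | 5 | 6 | 7 | 8 | 9 | 9
  row 10: 1 | 2 | 3 | 4 | 5 | 6 | 7 | 8 | 9 | 10 | 10
  row 11: 1 | 2 | 3 | 4 | 5 | 6 | 7 | 8 | 9 | 10 | 11

giving w = (8, 5, 3, 2, 6, 10, 7, 9, 4, 1, 11) via Δ²R.

ℓ(w)=25; the 7 essential cells (i,j,r):

[(1, 7, 0), (2, 4, 0), (3, 2, 0), (6, 7, 4), (6, 9, 5), (8, 4, 2), (9, 1, 0)]


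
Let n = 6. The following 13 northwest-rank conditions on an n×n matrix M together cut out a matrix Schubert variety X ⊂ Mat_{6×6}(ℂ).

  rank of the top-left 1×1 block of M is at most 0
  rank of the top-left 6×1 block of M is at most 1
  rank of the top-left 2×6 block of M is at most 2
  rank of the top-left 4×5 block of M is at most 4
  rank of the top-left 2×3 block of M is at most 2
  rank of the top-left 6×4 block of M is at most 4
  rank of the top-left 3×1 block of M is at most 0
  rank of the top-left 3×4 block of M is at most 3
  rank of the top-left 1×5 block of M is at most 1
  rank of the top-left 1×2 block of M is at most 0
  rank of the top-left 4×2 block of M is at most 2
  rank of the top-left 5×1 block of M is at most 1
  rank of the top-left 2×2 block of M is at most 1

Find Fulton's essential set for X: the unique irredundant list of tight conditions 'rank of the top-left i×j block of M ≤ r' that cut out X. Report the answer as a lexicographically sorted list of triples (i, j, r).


The tightest implied rank at each (i,j), from the 13 conditions:

  0, 0, 1, 1, 1, 1
  0, 1, 2, 2, 2, 2
  0, 1, 2, 3, 3, 3
  1, 2, 3, 4, 4, 4
  1, 2, 3, 4, 5, 5
  1, 2, 3, 4, 5, 6

giving w = (3, 2, 4, 1, 5, 6) via Δ²R.

Rothe diagram D(w) (4 cells), 2 SE-corners (essential conditions):

[(1, 2, 0), (3, 1, 0)]


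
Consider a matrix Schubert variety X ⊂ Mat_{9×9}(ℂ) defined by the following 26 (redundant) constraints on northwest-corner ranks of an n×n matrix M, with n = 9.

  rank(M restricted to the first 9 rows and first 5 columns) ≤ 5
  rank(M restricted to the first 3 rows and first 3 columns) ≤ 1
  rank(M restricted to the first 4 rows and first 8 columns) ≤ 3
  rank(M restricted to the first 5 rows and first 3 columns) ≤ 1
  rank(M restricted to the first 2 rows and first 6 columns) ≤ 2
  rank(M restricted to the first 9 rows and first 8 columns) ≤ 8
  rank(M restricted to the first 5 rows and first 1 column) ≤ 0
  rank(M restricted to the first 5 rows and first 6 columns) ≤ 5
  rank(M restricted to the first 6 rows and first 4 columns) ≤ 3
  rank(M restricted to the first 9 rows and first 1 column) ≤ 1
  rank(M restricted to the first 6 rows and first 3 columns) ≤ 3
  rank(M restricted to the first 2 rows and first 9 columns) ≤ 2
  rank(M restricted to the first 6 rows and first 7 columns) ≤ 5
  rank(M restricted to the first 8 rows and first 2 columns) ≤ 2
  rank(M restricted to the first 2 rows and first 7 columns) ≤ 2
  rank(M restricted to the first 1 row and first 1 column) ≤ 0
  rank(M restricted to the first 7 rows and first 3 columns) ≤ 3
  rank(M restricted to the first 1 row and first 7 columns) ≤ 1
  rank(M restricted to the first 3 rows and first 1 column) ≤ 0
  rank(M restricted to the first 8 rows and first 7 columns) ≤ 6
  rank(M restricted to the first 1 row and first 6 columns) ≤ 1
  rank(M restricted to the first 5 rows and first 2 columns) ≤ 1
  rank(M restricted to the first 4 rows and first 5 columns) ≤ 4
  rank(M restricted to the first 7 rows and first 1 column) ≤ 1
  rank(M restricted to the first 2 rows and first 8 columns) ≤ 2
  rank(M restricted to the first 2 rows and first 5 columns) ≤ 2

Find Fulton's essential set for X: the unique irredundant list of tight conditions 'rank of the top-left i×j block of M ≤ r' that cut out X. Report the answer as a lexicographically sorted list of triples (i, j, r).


Reconstructing r_w from the 26 given conditions:

  R[1]: 0 1 1 1 1 1 1 1 1
  R[2]: 0 1 1 2 2 2 2 2 2
  R[3]: 0 1 1 2 3 3 3 3 3
  R[4]: 0 1 1 2 3 3 3 3 4
  R[5]: 0 1 1 2 3 4 4 4 5
  R[6]: 1 2 2 3 4 5 5 5 6
  R[7]: 1 2 3 4 5 6 6 6 7
  R[8]: 1 2 3 4 5 6 6 7 8
  R[9]: 1 2 3 4 5 6 7 8 9

reading off 1-entries of Δ²R: w = (2, 4, 5, 9, 6, 1, 3, 8, 7).

Fulton essential set (4 of the 13 Rothe cells):

[(4, 8, 3), (5, 1, 0), (5, 3, 1), (8, 7, 6)]


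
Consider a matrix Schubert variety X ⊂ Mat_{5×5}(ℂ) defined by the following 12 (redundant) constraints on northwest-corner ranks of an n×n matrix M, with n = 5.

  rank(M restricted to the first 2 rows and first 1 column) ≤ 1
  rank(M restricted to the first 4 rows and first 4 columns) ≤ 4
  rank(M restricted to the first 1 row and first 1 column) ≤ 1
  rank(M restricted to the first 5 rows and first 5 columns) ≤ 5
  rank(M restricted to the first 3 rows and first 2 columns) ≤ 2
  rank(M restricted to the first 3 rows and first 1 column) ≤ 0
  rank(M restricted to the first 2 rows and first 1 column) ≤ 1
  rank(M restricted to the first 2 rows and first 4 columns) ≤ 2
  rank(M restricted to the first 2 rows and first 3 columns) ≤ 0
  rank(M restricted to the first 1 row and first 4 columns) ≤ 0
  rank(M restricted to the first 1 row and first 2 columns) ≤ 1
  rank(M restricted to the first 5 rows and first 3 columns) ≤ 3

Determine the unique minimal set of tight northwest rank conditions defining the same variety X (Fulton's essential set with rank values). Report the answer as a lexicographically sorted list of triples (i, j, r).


Computing R[i][j] = min implied NW-rank bound (n=5, 12 conditions):

  row 1: 0  0  0  0  1
  row 2: 0  0  0  1  2
  row 3: 0  1  1  2  3
  row 4: 1  2  2  3  4
  row 5: 1  2  3  4  5

the unique w with this rank table is (5, 4, 2, 1, 3).

Fulton essential set (3 of the 8 Rothe cells):

[(1, 4, 0), (2, 3, 0), (3, 1, 0)]


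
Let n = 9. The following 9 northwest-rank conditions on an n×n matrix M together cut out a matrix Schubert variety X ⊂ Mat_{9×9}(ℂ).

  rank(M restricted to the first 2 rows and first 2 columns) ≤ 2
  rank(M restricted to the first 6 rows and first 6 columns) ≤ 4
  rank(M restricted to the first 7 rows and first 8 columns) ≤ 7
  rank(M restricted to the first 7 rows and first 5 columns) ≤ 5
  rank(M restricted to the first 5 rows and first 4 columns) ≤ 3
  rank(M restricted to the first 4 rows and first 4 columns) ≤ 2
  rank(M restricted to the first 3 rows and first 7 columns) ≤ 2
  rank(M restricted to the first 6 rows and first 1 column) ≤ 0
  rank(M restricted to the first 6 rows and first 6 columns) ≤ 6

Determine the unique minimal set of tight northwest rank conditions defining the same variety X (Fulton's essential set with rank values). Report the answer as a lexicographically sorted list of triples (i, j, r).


Recovering R(i,j) via the rank-extension bound from the 9 conditions:

  row 1: 0 1 1 1 1 1 1 1 1
  row 2: 0 1 2 2 2 2 2 2 2
  row 3: 0 1 2 2 2 2 2 3 3
  row 4: 0 1 2 2 3 3 3 4 4
  row 5: 0 1 2 3 4 4 4 5 5
  row 6: 0 1 2 3 4 4 5 6 6
  row 7: 1 2 3 4 5 5 6 7 7
  row 8: 1 2 3 4 5 6 7 8 8
  row 9: 1 2 3 4 5 6 7 8 9

hence w(1..9) = (2, 3, 8, 5, 4, 7, 1, 6, 9).

Fulton essential set (4 of the 12 Rothe cells):

[(3, 7, 2), (4, 4, 2), (6, 1, 0), (6, 6, 4)]


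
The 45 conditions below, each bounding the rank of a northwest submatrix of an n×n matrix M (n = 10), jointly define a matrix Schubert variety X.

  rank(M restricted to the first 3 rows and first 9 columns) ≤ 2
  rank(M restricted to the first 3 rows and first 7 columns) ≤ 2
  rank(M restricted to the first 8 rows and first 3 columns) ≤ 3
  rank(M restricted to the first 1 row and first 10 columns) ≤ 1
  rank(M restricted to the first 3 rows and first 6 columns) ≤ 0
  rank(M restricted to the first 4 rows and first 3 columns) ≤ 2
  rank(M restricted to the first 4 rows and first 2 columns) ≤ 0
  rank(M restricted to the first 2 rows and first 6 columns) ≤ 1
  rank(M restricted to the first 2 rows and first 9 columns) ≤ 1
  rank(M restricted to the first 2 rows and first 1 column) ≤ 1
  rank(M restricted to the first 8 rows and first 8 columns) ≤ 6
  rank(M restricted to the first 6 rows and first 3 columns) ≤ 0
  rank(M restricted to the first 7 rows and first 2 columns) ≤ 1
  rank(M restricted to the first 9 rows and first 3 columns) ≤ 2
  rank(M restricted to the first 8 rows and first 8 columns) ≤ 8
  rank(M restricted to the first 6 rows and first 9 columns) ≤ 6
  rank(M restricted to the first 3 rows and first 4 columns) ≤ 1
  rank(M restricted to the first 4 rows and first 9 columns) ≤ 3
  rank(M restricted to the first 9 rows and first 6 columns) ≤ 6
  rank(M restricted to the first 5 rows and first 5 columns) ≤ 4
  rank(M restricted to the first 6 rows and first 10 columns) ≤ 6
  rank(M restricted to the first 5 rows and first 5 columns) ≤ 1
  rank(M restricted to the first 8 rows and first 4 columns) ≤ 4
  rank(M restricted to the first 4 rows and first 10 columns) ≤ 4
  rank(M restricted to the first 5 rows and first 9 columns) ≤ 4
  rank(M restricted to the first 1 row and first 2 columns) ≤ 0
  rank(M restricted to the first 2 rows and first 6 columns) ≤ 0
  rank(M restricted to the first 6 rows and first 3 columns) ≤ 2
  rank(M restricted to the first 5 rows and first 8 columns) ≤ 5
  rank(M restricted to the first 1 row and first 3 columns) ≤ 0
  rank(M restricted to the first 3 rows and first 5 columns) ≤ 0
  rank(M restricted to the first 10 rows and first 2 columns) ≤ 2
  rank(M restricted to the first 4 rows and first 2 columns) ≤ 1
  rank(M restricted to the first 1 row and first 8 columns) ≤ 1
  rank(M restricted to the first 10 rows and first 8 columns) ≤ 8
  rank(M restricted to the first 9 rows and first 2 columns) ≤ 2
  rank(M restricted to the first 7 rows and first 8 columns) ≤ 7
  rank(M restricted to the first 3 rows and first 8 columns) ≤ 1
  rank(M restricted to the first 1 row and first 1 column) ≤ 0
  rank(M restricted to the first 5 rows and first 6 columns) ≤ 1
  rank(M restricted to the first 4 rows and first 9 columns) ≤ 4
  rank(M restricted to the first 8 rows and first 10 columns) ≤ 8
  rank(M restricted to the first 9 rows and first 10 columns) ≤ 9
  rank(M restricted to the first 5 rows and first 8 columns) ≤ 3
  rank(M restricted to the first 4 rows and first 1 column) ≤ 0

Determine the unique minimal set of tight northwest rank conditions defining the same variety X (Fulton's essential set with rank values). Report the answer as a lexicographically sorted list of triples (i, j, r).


Rank table r_w(10×10) implied by the 45 constraints:

  R[1]: 0 | 0 | 0 | 0 | 0 | 0 | 1 | 1 | 1 | 1
  R[2]: 0 | 0 | 0 | 0 | 0 | 0 | 1 | 1 | 1 | 2
  R[3]: 0 | 0 | 0 | 0 | 0 | 0 | 1 | 1 | 2 | 3
  R[4]: 0 | 0 | 0 | 1 | 1 | 1 | 2 | 2 | 3 | 4
  R[5]: 0 | 0 | 0 | 1 | 1 | 1 | 2 | 3 | 4 | 5
  R[6]: 0 | 0 | 0 | 1 | 2 | 2 | 3 | 4 | 5 | 6
  R[7]: 1 | 1 | 1 | 2 | 3 | 3 | 4 | 5 | 6 | 7
  R[8]: 1 | 2 | 2 | 3 | 4 | 4 | 5 | 6 | 7 | 8
  R[9]: 1 | 2 | 2 | 3 | 4 | 5 | 6 | 7 | 8 | 9
  R[10]: 1 | 2 | 3 | 4 | 5 | 6 | 7 | 8 | 9 | 10

reading off 1-entries of Δ²R: w = (7, 10, 9, 4, 8, 5, 1, 2, 6, 3).

D(w) has 33 cells with 6 SE-corners; essential set:

[(2, 9, 1), (3, 6, 0), (3, 8, 1), (5, 6, 1), (6, 3, 0), (9, 3, 2)]


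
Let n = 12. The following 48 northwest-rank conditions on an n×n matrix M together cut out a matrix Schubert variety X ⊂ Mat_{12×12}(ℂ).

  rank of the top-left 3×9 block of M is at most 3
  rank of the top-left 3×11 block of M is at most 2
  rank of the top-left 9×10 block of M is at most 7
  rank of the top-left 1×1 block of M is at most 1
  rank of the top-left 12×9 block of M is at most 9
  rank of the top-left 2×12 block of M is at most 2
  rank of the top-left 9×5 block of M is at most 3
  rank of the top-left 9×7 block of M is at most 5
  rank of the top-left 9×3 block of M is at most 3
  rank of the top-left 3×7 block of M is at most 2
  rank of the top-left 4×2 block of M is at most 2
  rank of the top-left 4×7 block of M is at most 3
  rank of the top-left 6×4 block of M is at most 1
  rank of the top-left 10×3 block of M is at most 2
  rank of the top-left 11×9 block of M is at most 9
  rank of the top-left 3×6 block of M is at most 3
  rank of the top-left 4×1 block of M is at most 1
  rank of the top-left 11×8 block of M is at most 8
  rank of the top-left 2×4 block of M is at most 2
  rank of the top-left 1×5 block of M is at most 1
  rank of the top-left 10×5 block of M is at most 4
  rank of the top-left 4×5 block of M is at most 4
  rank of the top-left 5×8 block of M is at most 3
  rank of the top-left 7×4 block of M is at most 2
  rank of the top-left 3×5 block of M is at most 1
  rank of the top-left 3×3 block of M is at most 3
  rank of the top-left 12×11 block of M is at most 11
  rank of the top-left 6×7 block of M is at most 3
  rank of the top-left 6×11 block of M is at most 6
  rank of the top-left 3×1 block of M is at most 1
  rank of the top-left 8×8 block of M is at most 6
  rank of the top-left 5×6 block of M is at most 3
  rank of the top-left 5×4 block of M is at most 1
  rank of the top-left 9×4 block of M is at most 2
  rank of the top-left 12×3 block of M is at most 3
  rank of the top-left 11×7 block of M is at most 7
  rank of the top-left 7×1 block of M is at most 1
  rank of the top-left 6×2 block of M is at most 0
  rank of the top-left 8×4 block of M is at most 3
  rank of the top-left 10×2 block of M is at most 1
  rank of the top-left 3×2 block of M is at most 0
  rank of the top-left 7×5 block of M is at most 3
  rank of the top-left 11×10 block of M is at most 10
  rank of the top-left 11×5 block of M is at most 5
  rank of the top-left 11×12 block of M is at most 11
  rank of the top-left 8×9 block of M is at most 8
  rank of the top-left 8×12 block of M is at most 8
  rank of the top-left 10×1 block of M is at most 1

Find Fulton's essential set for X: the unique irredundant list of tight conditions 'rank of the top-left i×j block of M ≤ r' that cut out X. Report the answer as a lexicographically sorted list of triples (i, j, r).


Computing R[i][j] = min implied NW-rank bound (n=12, 48 conditions):

  i=1: 0, 0, 1, 1, 1, 1, 1, 1, 1, 1, 1, 1
  i=2: 0, 0, 1, 1, 1, 2, 2, 2, 2, 2, 2, 2
  i=3: 0, 0, 1, 1, 1, 2, 2, 2, 2, 2, 2, 3
  i=4: 0, 0, 1, 1, 2, 3, 3, 3, 3, 3, 3, 4
  i=5: 0, 0, 1, 1, 2, 3, 3, 3, 4, 4, 4, 5
  i=6: 0, 0, 1, 1, 2, 3, 3, 4, 5, 5, 5, 6
  i=7: 1, 1, 2, 2, 3, 4, 4, 5, 6, 6, 6, 7
  i=8: 1, 1, 2, 2, 3, 4, 5, 6, 7, 7, 7, 8
  i=9: 1, 1, 2, 2, 3, 4, 5, 6, 7, 7, 8, 9
  i=10: 1, 1, 2, 3, 4, 5, 6, 7, 8, 8, 9, 10
  i=11: 1, 2, 3, 4, 5, 6, 7, 8, 9, 9, 10, 11
  i=12: 1, 2, 3, 4, 5, 6, 7, 8, 9, 10, 11, 12

giving w = (3, 6, 12, 5, 9, 8, 1, 7, 11, 4, 2, 10) via Δ²R.

|D(w)|=33, |Ess(w)|=9:

[(3, 5, 1), (3, 11, 2), (5, 8, 3), (6, 2, 0), (6, 4, 1), (6, 7, 3), (9, 4, 2), (9, 10, 7), (10, 2, 1)]


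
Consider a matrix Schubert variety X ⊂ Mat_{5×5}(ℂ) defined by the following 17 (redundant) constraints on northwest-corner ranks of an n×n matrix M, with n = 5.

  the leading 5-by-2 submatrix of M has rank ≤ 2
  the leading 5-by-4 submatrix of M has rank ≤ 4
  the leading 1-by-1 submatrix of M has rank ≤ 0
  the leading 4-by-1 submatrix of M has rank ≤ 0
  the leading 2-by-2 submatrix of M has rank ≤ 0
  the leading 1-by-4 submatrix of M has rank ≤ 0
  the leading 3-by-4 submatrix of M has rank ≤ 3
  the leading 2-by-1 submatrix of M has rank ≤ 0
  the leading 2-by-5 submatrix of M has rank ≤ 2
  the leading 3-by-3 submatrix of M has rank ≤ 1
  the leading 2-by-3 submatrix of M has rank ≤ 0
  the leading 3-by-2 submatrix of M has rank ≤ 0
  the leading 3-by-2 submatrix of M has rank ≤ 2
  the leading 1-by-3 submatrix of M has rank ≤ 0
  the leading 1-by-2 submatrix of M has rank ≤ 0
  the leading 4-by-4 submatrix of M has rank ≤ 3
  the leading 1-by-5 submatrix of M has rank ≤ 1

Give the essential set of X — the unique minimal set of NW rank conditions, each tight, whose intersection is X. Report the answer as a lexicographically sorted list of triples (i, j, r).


The tightest implied rank at each (i,j), from the 17 conditions:

  0  0  0  0  1
  0  0  0  1  2
  0  0  1  2  3
  0  1  2  3  4
  1  2  3  4  5

so w = (5, 4, 3, 2, 1).

Fulton essential set (4 of the 10 Rothe cells):

[(1, 4, 0), (2, 3, 0), (3, 2, 0), (4, 1, 0)]


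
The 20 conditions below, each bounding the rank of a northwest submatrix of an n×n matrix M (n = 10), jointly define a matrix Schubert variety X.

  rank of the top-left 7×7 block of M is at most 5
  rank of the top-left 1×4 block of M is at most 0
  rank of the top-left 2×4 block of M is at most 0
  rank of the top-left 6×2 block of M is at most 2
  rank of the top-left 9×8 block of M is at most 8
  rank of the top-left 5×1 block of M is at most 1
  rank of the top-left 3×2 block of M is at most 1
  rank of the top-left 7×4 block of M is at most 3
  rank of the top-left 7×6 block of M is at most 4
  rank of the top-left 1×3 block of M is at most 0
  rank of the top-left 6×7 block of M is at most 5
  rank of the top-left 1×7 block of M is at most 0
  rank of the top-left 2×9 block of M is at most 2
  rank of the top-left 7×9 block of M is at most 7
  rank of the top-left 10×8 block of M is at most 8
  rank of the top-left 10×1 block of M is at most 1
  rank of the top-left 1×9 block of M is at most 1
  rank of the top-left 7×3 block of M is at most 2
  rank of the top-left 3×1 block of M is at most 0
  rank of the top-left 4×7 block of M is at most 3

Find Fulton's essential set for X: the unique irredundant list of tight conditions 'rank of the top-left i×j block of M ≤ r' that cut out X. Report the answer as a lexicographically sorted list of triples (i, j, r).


Computing R[i][j] = min implied NW-rank bound (n=10, 20 conditions):

  i=1: 0  0  0  0  0  0  0  1  1  1
  i=2: 0  0  0  0  1  1  1  2  2  2
  i=3: 0  1  1  1  2  2  2  3  3  3
  i=4: 1  2  2  2  3  3  3  4  4  4
  i=5: 1  2  2  3  4  4  4  5  5  5
  i=6: 1  2  2  3  4  4  5  6  6  6
  i=7: 1  2  2  3  4  4  5  6  7  7
  i=8: 1  2  3  4  5  5  6  7  8  8
  i=9: 1  2  3  4  5  6  7  8  9  9
  i=10: 1  2  3  4  5  6  7  8  9  10

second differences of R give the permutation w = (8, 5, 2, 1, 4, 7, 9, 3, 6, 10).

ℓ(w)=17; the 5 essential cells (i,j,r):

[(1, 7, 0), (2, 4, 0), (3, 1, 0), (7, 3, 2), (7, 6, 4)]


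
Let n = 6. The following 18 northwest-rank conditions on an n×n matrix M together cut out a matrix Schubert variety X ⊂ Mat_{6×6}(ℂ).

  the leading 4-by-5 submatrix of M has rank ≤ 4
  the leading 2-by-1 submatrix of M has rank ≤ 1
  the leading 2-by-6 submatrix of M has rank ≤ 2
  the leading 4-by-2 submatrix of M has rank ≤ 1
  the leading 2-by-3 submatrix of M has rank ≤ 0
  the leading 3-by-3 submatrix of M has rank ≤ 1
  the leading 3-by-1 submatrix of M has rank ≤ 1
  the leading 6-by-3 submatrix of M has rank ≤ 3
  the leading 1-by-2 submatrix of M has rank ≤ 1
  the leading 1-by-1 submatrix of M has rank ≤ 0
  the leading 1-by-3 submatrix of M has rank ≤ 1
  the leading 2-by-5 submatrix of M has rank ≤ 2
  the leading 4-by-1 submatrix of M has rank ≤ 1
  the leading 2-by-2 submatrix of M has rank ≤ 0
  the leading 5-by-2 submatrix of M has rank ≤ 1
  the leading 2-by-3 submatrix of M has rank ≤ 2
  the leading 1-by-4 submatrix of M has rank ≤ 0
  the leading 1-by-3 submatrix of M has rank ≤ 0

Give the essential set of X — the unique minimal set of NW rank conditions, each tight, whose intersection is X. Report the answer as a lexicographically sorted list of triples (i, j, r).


Propagating the 18 rank bounds to every northwest block:

  0, 0, 0, 0, 1, 1
  0, 0, 0, 1, 2, 2
  1, 1, 1, 2, 3, 3
  1, 1, 2, 3, 4, 4
  1, 1, 2, 3, 4, 5
  1, 2, 3, 4, 5, 6

hence w(1..6) = (5, 4, 1, 3, 6, 2).

ℓ(w)=9; the 3 essential cells (i,j,r):

[(1, 4, 0), (2, 3, 0), (5, 2, 1)]


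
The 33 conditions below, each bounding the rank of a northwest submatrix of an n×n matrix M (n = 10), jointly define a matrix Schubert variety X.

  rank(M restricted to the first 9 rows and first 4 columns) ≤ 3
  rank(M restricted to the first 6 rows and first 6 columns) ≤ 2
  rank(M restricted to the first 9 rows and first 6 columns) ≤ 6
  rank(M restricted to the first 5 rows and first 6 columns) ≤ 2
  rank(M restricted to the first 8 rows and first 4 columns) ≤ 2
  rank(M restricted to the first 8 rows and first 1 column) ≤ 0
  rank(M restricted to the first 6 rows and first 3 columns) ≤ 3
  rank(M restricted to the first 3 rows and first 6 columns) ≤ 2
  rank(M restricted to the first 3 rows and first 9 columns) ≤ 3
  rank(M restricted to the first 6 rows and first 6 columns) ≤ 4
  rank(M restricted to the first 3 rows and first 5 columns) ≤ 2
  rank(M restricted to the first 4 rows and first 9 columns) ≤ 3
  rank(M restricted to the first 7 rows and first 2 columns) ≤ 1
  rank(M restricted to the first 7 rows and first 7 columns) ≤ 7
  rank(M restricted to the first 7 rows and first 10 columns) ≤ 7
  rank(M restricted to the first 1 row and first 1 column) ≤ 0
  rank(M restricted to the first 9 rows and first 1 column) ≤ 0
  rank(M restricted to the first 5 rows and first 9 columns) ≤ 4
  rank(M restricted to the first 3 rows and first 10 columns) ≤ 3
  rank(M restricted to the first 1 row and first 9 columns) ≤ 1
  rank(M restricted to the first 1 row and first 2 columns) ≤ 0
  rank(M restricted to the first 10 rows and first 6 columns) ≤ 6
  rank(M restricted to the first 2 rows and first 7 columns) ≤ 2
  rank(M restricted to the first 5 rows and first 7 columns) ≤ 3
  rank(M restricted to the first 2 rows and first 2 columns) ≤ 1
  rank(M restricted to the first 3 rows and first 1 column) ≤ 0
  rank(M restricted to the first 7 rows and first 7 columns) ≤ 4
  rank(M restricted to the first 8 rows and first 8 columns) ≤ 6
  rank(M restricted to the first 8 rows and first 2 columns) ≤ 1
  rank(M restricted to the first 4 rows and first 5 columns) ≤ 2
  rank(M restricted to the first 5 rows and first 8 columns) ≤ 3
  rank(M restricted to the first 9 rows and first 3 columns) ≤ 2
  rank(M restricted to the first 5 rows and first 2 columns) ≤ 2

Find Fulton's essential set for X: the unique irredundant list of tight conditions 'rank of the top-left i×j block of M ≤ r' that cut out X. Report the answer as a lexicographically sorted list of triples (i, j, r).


Computing R[i][j] = min implied NW-rank bound (n=10, 33 conditions):

  i=1: 0 0 1 1 1 1 1 1 1 1
  i=2: 0 1 2 2 2 2 2 2 2 2
  i=3: 0 1 2 2 2 2 3 3 3 3
  i=4: 0 1 2 2 2 2 3 3 3 4
  i=5: 0 1 2 2 2 2 3 3 4 5
  i=6: 0 1 2 2 2 2 3 4 5 6
  i=7: 0 1 2 2 3 3 4 5 6 7
  i=8: 0 1 2 2 3 4 5 6 7 8
  i=9: 0 1 2 3 4 5 6 7 8 9
  i=10: 1 2 3 4 5 6 7 8 9 10

the unique w with this rank table is (3, 2, 7, 10, 9, 8, 5, 6, 4, 1).

ℓ(w)=27; the 6 essential cells (i,j,r):

[(1, 2, 0), (4, 9, 3), (5, 8, 3), (6, 6, 2), (8, 4, 2), (9, 1, 0)]


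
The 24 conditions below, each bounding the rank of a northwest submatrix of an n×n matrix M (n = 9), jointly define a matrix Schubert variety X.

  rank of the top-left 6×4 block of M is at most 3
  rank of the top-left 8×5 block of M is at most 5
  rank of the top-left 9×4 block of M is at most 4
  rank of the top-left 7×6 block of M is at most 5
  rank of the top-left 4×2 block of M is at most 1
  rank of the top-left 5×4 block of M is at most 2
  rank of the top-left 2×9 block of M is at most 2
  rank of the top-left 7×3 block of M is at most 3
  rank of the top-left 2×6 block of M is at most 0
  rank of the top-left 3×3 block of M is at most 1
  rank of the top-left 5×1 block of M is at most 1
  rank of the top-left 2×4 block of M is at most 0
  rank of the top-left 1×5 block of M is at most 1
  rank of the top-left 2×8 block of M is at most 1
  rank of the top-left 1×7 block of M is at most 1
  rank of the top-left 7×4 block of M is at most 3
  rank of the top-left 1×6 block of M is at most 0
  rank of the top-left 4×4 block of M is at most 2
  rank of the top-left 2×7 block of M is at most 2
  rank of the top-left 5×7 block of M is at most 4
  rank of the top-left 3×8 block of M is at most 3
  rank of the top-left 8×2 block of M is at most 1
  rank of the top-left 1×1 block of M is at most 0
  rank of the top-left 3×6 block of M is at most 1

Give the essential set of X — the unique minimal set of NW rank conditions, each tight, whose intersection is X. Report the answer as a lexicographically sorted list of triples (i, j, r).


Propagating the 24 rank bounds to every northwest block:

  i=1: 0, 0, 0, 0, 0, 0, 1, 1, 1
  i=2: 0, 0, 0, 0, 0, 0, 1, 1, 2
  i=3: 1, 1, 1, 1, 1, 1, 2, 2, 3
  i=4: 1, 1, 2, 2, 2, 2, 3, 3, 4
  i=5: 1, 1, 2, 2, 3, 3, 4, 4, 5
  i=6: 1, 1, 2, 3, 4, 4, 5, 5, 6
  i=7: 1, 1, 2, 3, 4, 5, 6, 6, 7
  i=8: 1, 1, 2, 3, 4, 5, 6, 7, 8
  i=9: 1, 2, 3, 4, 5, 6, 7, 8, 9

the unique w with this rank table is (7, 9, 1, 3, 5, 4, 6, 8, 2).

ℓ(w)=19; the 4 essential cells (i,j,r):

[(2, 6, 0), (2, 8, 1), (5, 4, 2), (8, 2, 1)]


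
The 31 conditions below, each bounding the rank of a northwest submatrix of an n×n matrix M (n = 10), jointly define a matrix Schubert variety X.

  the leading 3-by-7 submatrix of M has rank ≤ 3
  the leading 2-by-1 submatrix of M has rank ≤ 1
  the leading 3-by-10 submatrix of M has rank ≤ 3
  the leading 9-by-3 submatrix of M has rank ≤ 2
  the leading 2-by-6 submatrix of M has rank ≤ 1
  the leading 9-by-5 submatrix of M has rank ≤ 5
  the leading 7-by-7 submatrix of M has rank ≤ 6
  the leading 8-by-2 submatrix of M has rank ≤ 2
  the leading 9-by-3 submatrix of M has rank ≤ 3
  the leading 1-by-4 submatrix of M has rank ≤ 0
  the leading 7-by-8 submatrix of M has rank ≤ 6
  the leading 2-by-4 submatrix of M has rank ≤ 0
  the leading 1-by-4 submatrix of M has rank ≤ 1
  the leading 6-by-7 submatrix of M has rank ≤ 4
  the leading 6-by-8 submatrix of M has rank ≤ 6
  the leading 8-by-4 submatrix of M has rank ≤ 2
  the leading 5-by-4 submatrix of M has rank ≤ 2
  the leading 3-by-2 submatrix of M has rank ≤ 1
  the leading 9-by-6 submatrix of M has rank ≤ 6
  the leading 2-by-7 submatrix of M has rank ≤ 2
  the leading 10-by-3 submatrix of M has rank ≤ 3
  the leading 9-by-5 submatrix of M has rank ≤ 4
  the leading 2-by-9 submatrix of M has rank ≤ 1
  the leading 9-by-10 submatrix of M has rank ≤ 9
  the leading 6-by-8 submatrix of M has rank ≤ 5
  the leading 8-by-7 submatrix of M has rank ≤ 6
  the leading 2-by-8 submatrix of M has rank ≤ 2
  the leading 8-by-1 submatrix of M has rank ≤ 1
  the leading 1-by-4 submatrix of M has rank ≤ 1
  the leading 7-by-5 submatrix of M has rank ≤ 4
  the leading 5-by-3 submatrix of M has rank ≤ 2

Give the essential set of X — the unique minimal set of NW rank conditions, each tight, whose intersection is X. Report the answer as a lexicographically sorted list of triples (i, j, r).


Recovering R(i,j) via the rank-extension bound from the 31 conditions:

  0 0 0 0 1 1 1 1 1 1
  0 0 0 0 1 1 1 1 1 2
  1 1 1 1 2 2 2 2 2 3
  1 2 2 2 3 3 3 3 3 4
  1 2 2 2 3 4 4 4 4 5
  1 2 2 2 3 4 4 5 5 6
  1 2 2 2 3 4 5 6 6 7
  1 2 2 2 3 4 5 6 7 8
  1 2 2 3 4 5 6 7 8 9
  1 2 3 4 5 6 7 8 9 10

reading off 1-entries of Δ²R: w = (5, 10, 1, 2, 6, 8, 7, 9, 4, 3).

Fulton essential set (5 of the 22 Rothe cells):

[(2, 4, 0), (2, 9, 1), (6, 7, 4), (8, 4, 2), (9, 3, 2)]


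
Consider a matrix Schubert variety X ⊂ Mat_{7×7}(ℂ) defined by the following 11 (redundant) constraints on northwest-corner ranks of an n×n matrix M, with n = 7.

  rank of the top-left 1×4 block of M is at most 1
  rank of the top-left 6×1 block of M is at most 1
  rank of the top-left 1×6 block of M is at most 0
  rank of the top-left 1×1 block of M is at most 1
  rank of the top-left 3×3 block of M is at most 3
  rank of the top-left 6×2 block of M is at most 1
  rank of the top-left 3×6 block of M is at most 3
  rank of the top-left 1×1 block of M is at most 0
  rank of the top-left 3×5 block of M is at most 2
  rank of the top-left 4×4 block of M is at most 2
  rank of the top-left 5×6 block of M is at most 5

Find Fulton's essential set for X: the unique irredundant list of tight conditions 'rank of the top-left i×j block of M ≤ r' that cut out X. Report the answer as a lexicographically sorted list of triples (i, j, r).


Recovering R(i,j) via the rank-extension bound from the 11 conditions:

  R[1]: 0  0  0  0  0  0  1
  R[2]: 1  1  1  1  1  1  2
  R[3]: 1  1  2  2  2  2  3
  R[4]: 1  1  2  2  3  3  4
  R[5]: 1  1  2  3  4  4  5
  R[6]: 1  1  2  3  4  5  6
  R[7]: 1  2  3  4  5  6  7

so w = (7, 1, 3, 5, 4, 6, 2).

ℓ(w)=11; the 3 essential cells (i,j,r):

[(1, 6, 0), (4, 4, 2), (6, 2, 1)]


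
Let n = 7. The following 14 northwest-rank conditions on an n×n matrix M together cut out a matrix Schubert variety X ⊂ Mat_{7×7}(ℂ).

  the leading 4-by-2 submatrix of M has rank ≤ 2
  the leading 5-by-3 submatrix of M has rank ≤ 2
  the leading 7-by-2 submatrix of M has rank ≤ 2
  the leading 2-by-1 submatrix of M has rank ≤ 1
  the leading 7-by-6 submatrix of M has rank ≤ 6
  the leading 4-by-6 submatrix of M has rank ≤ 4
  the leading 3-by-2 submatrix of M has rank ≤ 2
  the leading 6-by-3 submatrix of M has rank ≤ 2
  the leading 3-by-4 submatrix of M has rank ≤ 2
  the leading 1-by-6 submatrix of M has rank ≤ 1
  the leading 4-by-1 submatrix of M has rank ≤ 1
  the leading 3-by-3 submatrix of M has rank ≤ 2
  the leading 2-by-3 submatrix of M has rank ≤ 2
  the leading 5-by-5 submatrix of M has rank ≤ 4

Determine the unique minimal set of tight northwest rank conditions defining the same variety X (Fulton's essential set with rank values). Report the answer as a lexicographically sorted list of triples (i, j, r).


Rank table r_w(7×7) implied by the 14 constraints:

  1 | 1 | 1 | 1 | 1 | 1 | 1
  1 | 2 | 2 | 2 | 2 | 2 | 2
  1 | 2 | 2 | 2 | 3 | 3 | 3
  1 | 2 | 2 | 3 | 4 | 4 | 4
  1 | 2 | 2 | 3 | 4 | 5 | 5
  1 | 2 | 2 | 3 | 4 | 5 | 6
  1 | 2 | 3 | 4 | 5 | 6 | 7

hence w(1..7) = (1, 2, 5, 4, 6, 7, 3).

Rothe diagram D(w) (5 cells), 2 SE-corners (essential conditions):

[(3, 4, 2), (6, 3, 2)]


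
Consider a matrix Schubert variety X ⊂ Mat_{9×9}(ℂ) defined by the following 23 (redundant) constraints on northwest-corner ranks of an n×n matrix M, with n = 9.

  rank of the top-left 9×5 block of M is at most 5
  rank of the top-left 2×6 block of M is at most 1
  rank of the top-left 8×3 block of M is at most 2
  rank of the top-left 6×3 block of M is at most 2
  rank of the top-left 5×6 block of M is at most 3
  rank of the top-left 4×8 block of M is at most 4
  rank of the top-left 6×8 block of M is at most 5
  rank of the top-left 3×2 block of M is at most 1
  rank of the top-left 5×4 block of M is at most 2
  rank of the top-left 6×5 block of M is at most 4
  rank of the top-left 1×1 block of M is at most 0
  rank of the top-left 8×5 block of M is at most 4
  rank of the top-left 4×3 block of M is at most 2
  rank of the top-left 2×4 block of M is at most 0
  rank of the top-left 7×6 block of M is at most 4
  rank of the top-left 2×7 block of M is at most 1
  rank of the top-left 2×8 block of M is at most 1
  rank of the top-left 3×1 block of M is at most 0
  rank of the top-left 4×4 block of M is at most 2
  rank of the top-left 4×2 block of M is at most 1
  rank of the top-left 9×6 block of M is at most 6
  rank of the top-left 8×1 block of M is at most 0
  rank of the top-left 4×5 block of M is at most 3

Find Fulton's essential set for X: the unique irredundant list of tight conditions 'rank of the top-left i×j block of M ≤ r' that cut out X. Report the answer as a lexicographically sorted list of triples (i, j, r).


Reconstructing r_w from the 23 given conditions:

  i=1: 0 | 0 | 0 | 0 | 1 | 1 | 1 | 1 | 1
  i=2: 0 | 0 | 0 | 0 | 1 | 1 | 1 | 1 | 2
  i=3: 0 | 1 | 1 | 1 | 2 | 2 | 2 | 2 | 3
  i=4: 0 | 1 | 2 | 2 | 3 | 3 | 3 | 3 | 4
  i=5: 0 | 1 | 2 | 2 | 3 | 3 | 4 | 4 | 5
  i=6: 0 | 1 | 2 | 3 | 4 | 4 | 5 | 5 | 6
  i=7: 0 | 1 | 2 | 3 | 4 | 4 | 5 | 6 | 7
  i=8: 0 | 1 | 2 | 3 | 4 | 5 | 6 | 7 | 8
  i=9: 1 | 2 | 3 | 4 | 5 | 6 | 7 | 8 | 9

reading off 1-entries of Δ²R: w = (5, 9, 2, 3, 7, 4, 8, 6, 1).

6 SE-corners of the 20-cell Rothe diagram give Ess(w):

[(2, 4, 0), (2, 8, 1), (5, 4, 2), (5, 6, 3), (7, 6, 4), (8, 1, 0)]


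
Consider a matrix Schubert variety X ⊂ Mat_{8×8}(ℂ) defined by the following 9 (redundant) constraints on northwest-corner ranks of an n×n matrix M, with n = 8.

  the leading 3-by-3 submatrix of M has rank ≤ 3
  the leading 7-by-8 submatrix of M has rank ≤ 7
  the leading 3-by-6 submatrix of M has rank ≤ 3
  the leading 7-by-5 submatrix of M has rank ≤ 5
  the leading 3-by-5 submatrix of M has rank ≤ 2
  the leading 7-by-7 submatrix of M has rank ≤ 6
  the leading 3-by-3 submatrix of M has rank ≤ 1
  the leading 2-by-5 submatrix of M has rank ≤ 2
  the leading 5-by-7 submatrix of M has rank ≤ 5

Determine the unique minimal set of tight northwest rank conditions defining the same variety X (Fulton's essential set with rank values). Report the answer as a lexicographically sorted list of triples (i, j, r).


Propagating the 9 rank bounds to every northwest block:

  row 1: 1 | 1 | 1 | 1 | 1 | 1 | 1 | 1
  row 2: 1 | 1 | 1 | 2 | 2 | 2 | 2 | 2
  row 3: 1 | 1 | 1 | 2 | 2 | 3 | 3 | 3
  row 4: 1 | 2 | 2 | 3 | 3 | 4 | 4 | 4
  row 5: 1 | 2 | 3 | 4 | 4 | 5 | 5 | 5
  row 6: 1 | 2 | 3 | 4 | 5 | 6 | 6 | 6
  row 7: 1 | 2 | 3 | 4 | 5 | 6 | 6 | 7
  row 8: 1 | 2 | 3 | 4 | 5 | 6 | 7 | 8

second differences of R give the permutation w = (1, 4, 6, 2, 3, 5, 8, 7).

D(w) has 6 cells with 3 SE-corners; essential set:

[(3, 3, 1), (3, 5, 2), (7, 7, 6)]


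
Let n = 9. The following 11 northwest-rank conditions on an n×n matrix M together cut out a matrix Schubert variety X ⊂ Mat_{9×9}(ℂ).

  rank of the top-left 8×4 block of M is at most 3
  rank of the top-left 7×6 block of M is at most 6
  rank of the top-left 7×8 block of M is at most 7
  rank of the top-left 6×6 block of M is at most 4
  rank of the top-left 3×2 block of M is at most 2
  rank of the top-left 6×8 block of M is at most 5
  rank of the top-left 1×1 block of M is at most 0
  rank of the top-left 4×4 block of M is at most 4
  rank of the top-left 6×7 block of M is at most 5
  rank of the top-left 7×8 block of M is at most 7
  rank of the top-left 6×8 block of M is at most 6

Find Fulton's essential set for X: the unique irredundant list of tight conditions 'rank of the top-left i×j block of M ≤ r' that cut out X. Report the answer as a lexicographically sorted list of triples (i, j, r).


Propagating the 11 rank bounds to every northwest block:

  i=1: 0 | 1 | 1 | 1 | 1 | 1 | 1 | 1 | 1
  i=2: 1 | 2 | 2 | 2 | 2 | 2 | 2 | 2 | 2
  i=3: 1 | 2 | 3 | 3 | 3 | 3 | 3 | 3 | 3
  i=4: 1 | 2 | 3 | 3 | 4 | 4 | 4 | 4 | 4
  i=5: 1 | 2 | 3 | 3 | 4 | 4 | 5 | 5 | 5
  i=6: 1 | 2 | 3 | 3 | 4 | 4 | 5 | 5 | 6
  i=7: 1 | 2 | 3 | 3 | 4 | 5 | 6 | 6 | 7
  i=8: 1 | 2 | 3 | 3 | 4 | 5 | 6 | 7 | 8
  i=9: 1 | 2 | 3 | 4 | 5 | 6 | 7 | 8 | 9

second differences of R give the permutation w = (2, 1, 3, 5, 7, 9, 6, 8, 4).

D(w) has 9 cells with 4 SE-corners; essential set:

[(1, 1, 0), (6, 6, 4), (6, 8, 5), (8, 4, 3)]
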